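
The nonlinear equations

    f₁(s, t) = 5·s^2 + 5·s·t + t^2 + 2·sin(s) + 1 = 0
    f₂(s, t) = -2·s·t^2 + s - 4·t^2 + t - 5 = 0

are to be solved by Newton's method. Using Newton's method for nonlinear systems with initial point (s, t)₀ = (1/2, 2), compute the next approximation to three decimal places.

(0.186, 0.932)

At (1/2, 2): F = (12.20885, -22.500).
Jacobian J = [[10·s + 5·t + 2·cos(s), 5·s + 2·t], [-2·t^2 + 1, -4·s·t - 8·t + 1]].
At the point, J = [[16.75517, 6.500], [-7.000, -19.000]] (det J = -272.84814).
Solving J·Δ = −F gives Δ = (-0.314, -1.068).
Then the next iterate is (s, t)₁ = (0.186, 0.932).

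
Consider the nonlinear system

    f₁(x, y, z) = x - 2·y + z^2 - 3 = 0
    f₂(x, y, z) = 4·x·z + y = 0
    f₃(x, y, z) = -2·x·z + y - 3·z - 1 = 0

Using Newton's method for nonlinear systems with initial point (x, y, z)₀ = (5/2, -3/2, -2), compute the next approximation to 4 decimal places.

(1.2564, -1.1026, -0.8846)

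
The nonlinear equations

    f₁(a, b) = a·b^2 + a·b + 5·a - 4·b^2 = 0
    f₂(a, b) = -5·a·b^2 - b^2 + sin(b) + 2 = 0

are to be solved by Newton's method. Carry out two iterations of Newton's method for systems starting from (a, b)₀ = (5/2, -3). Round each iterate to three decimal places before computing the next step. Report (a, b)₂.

At (5/2, -3): F = (-8.500, -119.64112).
Jacobian J = [[b^2 + b + 5, 2·a·b + a - 8·b], [-5·b^2, -10·a·b - 2·b + cos(b)]].
At the point, J = [[11.000, 11.500], [-45.000, 80.01001]] (det J = 1397.61008).
Solving J·Δ = −F gives Δ = (-0.498, 1.215).
Then the next iterate is (a, b)₁ = (2.002, -1.785).
Round to (2.002, -1.785) and repeat: F = (0.07035, -34.05748), J = [[6.40123, 9.13486], [-15.93112, 39.09313]].
Δ = (-0.793, 0.548), so (a, b)₂ = (1.209, -1.237).

(1.209, -1.237)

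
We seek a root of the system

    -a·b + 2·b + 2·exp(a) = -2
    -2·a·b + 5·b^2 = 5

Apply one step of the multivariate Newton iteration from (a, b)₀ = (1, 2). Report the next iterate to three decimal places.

At (1, 2): F = (9.43656, 11.000).
Jacobian J = [[-b + 2·exp(a), -a + 2], [-2·b, -2·a + 10·b]].
At the point, J = [[3.43656, 1.000], [-4.000, 18.000]] (det J = 65.85815).
Solving J·Δ = −F gives Δ = (-2.412, -1.147).
Then the next iterate is (a, b)₁ = (-1.412, 0.853).

(-1.412, 0.853)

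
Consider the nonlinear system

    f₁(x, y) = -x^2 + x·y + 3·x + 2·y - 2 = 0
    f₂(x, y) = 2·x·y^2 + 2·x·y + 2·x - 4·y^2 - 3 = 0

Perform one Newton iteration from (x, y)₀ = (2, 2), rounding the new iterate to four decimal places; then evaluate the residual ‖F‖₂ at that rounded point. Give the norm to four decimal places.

0.9316

At (2, 2): F = (8.0000, 9.0000).
Jacobian J = [[-2·x + y + 3, x + 2], [2·y^2 + 2·y + 2, 4·x·y + 2·x - 8·y]].
At the point, J = [[1.0000, 4.0000], [14.0000, 4.0000]] (det J = -52.0000).
Solving J·Δ = −F gives Δ = (-0.0769, -1.9808).
Then the next iterate is (x, y)₁ = (1.9231, 0.0192).
Re-evaluating at (1.9231, 0.0192): F = (0.146310, 0.919990), so ‖F‖₂ = 0.9316.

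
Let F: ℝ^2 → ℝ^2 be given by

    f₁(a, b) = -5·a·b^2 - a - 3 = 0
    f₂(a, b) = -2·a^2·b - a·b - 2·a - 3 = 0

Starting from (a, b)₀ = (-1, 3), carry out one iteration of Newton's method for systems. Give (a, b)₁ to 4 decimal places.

(-0.5305, 2.2866)

At (-1, 3): F = (43.0000, -4.0000).
Jacobian J = [[-5·b^2 - 1, -10·a·b], [-4·a·b - b - 2, -2·a^2 - a]].
At the point, J = [[-46.0000, 30.0000], [7.0000, -1.0000]] (det J = -164.0000).
Solving J·Δ = −F gives Δ = (0.4695, -0.7134).
Then the next iterate is (a, b)₁ = (-0.5305, 2.2866).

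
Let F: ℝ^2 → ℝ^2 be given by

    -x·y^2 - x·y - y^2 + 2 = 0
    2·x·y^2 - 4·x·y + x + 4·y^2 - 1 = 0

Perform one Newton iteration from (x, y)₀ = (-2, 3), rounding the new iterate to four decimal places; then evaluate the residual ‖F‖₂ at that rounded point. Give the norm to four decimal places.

3.9539

At (-2, 3): F = (17.0000, 21.0000).
Jacobian J = [[-y^2 - y, -2·x·y - x - 2·y], [2·y^2 - 4·y + 1, 4·x·y - 4·x + 8·y]].
At the point, J = [[-12.0000, 8.0000], [7.0000, 8.0000]] (det J = -152.0000).
Solving J·Δ = −F gives Δ = (-0.2105, -2.4408).
Then the next iterate is (x, y)₁ = (-2.2105, 0.5592).
Re-evaluating at (-2.2105, 0.5592): F = (3.614641, 1.602298), so ‖F‖₂ = 3.9539.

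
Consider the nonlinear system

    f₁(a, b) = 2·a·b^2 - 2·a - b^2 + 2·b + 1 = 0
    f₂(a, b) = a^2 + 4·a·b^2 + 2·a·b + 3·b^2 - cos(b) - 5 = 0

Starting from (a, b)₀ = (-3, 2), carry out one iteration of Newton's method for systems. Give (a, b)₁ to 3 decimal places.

At (-3, 2): F = (-17.000, -43.58385).
Jacobian J = [[2·b^2 - 2, 4·a·b - 2·b + 2], [2·a + 4·b^2 + 2·b, 8·a·b + 2·a + 6·b + sin(b)]].
At the point, J = [[6.000, -26.000], [14.000, -41.09070]] (det J = 117.45578).
Solving J·Δ = −F gives Δ = (3.700, 0.200).
Then the next iterate is (a, b)₁ = (0.700, 2.200).

(0.700, 2.200)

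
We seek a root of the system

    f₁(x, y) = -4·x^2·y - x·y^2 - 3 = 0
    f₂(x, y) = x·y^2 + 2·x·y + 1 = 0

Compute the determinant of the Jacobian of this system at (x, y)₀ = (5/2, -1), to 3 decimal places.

-20.000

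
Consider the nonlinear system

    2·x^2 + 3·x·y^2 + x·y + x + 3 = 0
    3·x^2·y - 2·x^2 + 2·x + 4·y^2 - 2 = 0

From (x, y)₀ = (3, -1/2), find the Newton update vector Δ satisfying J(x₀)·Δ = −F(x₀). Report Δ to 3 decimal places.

(-2.151, -0.625)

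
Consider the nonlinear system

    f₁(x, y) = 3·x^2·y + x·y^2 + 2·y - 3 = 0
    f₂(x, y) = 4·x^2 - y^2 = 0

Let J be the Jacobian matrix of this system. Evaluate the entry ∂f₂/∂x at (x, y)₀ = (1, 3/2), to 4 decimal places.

∂f₂/∂x = 8·x.
At (1, 3/2) this is 8.0000.

8.0000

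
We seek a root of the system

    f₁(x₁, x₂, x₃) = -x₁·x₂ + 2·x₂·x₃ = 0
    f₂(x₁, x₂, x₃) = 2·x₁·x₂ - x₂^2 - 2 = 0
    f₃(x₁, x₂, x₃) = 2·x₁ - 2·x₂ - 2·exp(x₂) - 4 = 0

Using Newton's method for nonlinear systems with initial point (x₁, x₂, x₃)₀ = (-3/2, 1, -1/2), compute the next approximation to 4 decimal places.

At (-3/2, 1, -1/2): F = (0.5000, -6.0000, -14.436564).
Jacobian J = [[-x₂, -x₁ + 2·x₃, 2·x₂], [2·x₂, 2·x₁ - 2·x₂, 0], [2, -2·exp(x₂) - 2, 0]].
At the point, J = [[-1.0000, 0.5000, 2.0000], [2.0000, -5.0000, 0.0000], [2.0000, -7.436564, 0.0000]] (det J = -9.746255).
Solving J·Δ = −F gives Δ = (-5.6562, -3.4625, -2.2125).
Then the next iterate is (x₁, x₂, x₃)₁ = (-7.1562, -2.4625, -2.7125).

(-7.1562, -2.4625, -2.7125)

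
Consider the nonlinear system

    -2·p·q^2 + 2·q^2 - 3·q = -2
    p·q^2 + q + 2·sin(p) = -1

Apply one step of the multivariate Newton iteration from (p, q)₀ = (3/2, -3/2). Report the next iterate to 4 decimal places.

(2.4444, 0.5367)

At (3/2, -3/2): F = (4.2500, 4.869990).
Jacobian J = [[-2·q^2, -4·p·q + 4·q - 3], [q^2 + 2·cos(p), 2·p·q + 1]].
At the point, J = [[-4.5000, 0.0000], [2.391474, -3.5000]] (det J = 15.7500).
Solving J·Δ = −F gives Δ = (0.9444, 2.0367).
Then the next iterate is (p, q)₁ = (2.4444, 0.5367).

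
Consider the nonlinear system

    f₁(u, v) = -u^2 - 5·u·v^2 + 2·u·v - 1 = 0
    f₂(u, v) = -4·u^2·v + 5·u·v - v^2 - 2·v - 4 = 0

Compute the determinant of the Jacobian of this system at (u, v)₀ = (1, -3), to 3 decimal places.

J = [[-2·u - 5·v^2 + 2·v, -10·u·v + 2·u], [-8·u·v + 5·v, -4·u^2 + 5·u - 2·v - 2]].
At the point, J = [[-53.000, 32.000], [9.000, 5.000]].
det J = -553.000.

-553.000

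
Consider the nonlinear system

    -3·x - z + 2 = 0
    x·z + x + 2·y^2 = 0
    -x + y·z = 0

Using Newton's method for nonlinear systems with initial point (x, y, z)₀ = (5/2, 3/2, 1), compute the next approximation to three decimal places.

(0.400, 0.700, 0.800)

At (5/2, 3/2, 1): F = (-6.500, 9.500, -1.000).
Jacobian J = [[-3, 0, -1], [z + 1, 4·y, x], [-1, z, y]].
At the point, J = [[-3.000, 0.000, -1.000], [2.000, 6.000, 2.500], [-1.000, 1.000, 1.500]] (det J = -27.500).
Solving J·Δ = −F gives Δ = (-2.100, -0.800, -0.200).
Then the next iterate is (x, y, z)₁ = (0.400, 0.700, 0.800).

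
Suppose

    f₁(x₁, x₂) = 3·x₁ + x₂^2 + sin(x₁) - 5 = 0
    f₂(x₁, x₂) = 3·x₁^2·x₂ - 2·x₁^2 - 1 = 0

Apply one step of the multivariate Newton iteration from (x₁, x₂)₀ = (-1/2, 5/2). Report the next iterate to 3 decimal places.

(-0.420, 2.584)

At (-1/2, 5/2): F = (-0.72943, 0.375).
Jacobian J = [[cos(x₁) + 3, 2·x₂], [6·x₁·x₂ - 4·x₁, 3·x₁^2]].
At the point, J = [[3.87758, 5.000], [-5.500, 0.750]] (det J = 30.40819).
Solving J·Δ = −F gives Δ = (0.080, 0.084).
Then the next iterate is (x₁, x₂)₁ = (-0.420, 2.584).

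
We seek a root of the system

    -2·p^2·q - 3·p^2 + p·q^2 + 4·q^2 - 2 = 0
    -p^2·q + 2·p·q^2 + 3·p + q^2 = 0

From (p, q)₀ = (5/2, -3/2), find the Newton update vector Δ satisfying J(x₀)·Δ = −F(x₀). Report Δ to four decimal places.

(-1.5651, 0.2845)

At (5/2, -3/2): F = (12.6250, 30.3750).
Jacobian J = [[-4·p·q - 6·p + q^2, -2·p^2 + 2·p·q + 8·q], [-2·p·q + 2·q^2 + 3, -p^2 + 4·p·q + 2·q]].
At the point, J = [[2.2500, -32.0000], [15.0000, -24.2500]] (det J = 425.4375).
Solving J·Δ = −F gives Δ = (-1.5651, 0.2845).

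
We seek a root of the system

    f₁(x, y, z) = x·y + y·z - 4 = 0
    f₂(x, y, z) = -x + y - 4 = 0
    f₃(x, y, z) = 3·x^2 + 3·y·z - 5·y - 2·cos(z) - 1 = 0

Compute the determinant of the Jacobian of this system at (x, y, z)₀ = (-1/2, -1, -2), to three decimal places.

2.865

J = [[y, x + z, y], [-1, 1, 0], [6·x, 3·z - 5, 3·y + 2·sin(z)]].
At the point, J = [[-1.000, -2.500, -1.000], [-1.000, 1.000, 0.000], [-3.000, -11.000, -4.81859]].
det J = 2.865.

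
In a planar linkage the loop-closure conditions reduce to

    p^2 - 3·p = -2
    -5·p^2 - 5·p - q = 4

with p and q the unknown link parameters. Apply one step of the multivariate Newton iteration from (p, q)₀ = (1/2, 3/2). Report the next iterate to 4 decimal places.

(0.8750, -11.5000)

At (1/2, 3/2): F = (0.7500, -9.2500).
Jacobian J = [[2·p - 3, 0], [-10·p - 5, -1]].
At the point, J = [[-2.0000, 0.0000], [-10.0000, -1.0000]] (det J = 2.0000).
Solving J·Δ = −F gives Δ = (0.3750, -13.0000).
Then the next iterate is (p, q)₁ = (0.8750, -11.5000).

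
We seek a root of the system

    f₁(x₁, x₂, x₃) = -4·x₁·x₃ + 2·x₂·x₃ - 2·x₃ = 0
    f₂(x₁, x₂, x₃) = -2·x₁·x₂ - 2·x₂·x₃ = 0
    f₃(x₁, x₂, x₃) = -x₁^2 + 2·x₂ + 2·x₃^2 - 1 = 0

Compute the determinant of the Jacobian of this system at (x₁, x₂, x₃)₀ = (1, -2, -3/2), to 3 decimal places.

-232.000

J = [[-4·x₃, 2·x₃, -4·x₁ + 2·x₂ - 2], [-2·x₂, -2·x₁ - 2·x₃, -2·x₂], [-2·x₁, 2, 4·x₃]].
At the point, J = [[6.000, -3.000, -10.000], [4.000, 1.000, 4.000], [-2.000, 2.000, -6.000]].
det J = -232.000.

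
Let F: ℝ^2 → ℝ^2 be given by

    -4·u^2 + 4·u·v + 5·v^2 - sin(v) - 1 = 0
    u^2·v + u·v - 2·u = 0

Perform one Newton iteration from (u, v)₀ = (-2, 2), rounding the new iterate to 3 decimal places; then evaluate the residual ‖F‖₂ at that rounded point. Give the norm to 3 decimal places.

4.082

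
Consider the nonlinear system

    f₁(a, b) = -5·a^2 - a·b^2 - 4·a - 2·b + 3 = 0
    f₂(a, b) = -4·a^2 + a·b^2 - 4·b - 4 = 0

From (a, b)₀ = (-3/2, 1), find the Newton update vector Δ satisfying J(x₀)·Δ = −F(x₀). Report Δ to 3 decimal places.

(0.455, -1.798)

At (-3/2, 1): F = (-2.750, -18.500).
Jacobian J = [[-10·a - b^2 - 4, -2·a·b - 2], [-8·a + b^2, 2·a·b - 4]].
At the point, J = [[10.000, 1.000], [13.000, -7.000]] (det J = -83.000).
Solving J·Δ = −F gives Δ = (0.455, -1.798).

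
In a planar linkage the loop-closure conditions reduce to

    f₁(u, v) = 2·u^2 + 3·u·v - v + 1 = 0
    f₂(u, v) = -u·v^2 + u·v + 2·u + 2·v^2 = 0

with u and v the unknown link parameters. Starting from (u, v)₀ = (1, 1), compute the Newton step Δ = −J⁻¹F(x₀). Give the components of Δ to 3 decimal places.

At (1, 1): F = (5.000, 4.000).
Jacobian J = [[4·u + 3·v, 3·u - 1], [-v^2 + v + 2, -2·u·v + u + 4·v]].
At the point, J = [[7.000, 2.000], [2.000, 3.000]] (det J = 17.000).
Solving J·Δ = −F gives Δ = (-0.412, -1.059).

(-0.412, -1.059)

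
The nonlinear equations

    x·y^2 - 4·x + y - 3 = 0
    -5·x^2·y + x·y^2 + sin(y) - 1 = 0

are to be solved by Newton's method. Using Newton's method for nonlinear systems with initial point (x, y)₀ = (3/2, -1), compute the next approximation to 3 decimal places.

At (3/2, -1): F = (-8.500, 10.90853).
Jacobian J = [[y^2 - 4, 2·x·y + 1], [-10·x·y + y^2, -5·x^2 + 2·x·y + cos(y)]].
At the point, J = [[-3.000, -2.000], [16.000, -13.70970]] (det J = 73.12909).
Solving J·Δ = −F gives Δ = (-1.892, -1.412).
Then the next iterate is (x, y)₁ = (-0.392, -2.412).

(-0.392, -2.412)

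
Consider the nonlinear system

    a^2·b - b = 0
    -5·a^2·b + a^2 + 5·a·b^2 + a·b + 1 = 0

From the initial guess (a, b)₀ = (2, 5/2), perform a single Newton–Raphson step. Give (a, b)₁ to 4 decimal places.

(1.5165, 1.6118)

At (2, 5/2): F = (7.5000, 22.5000).
Jacobian J = [[2·a·b, a^2 - 1], [-10·a·b + 2·a + 5·b^2 + b, -5·a^2 + 10·a·b + a]].
At the point, J = [[10.0000, 3.0000], [-12.2500, 32.0000]] (det J = 356.7500).
Solving J·Δ = −F gives Δ = (-0.4835, -0.8882).
Then the next iterate is (a, b)₁ = (1.5165, 1.6118).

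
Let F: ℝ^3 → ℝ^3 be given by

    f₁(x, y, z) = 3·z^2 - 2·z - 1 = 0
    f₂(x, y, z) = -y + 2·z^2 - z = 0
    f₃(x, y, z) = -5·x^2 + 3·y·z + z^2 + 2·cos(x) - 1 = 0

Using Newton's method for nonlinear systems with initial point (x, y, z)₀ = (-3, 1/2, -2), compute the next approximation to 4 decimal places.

(-1.3884, 0.3571, -0.9286)

At (-3, 1/2, -2): F = (15.0000, 9.5000, -46.979985).
Jacobian J = [[0, 0, 6·z - 2], [0, -1, 4·z - 1], [-10·x - 2·sin(x), 3·z, 3·y + 2·z]].
At the point, J = [[0.0000, 0.0000, -14.0000], [0.0000, -1.0000, -9.0000], [30.282240, -6.0000, -2.5000]] (det J = -423.951360).
Solving J·Δ = −F gives Δ = (1.6116, -0.1429, 1.0714).
Then the next iterate is (x, y, z)₁ = (-1.3884, 0.3571, -0.9286).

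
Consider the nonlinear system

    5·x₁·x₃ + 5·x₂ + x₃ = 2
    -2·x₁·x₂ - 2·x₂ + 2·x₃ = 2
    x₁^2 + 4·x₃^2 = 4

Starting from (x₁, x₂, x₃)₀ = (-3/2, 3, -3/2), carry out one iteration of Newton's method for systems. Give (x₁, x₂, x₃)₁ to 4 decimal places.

(-2.3556, -1.7700, -0.6819)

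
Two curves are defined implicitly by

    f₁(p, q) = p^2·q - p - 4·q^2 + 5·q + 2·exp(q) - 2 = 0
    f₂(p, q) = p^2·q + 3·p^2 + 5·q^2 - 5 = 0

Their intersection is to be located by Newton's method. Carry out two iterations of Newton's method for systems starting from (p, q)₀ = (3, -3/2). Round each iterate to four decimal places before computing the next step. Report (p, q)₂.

(2.1811, 0.1158)

At (3, -3/2): F = (-34.553740, 19.7500).
Jacobian J = [[2·p·q - 1, p^2 - 8·q + 2·exp(q) + 5], [2·p·q + 6·p, p^2 + 10·q]].
At the point, J = [[-10.0000, 26.446260], [9.0000, -6.0000]] (det J = -178.016343).
Solving J·Δ = −F gives Δ = (-1.7695, 0.6375).
Then the next iterate is (p, q)₁ = (1.2305, -0.8625).
Round to (1.2305, -0.8625) and repeat: F = (-10.980351, 1.955985), J = [[-3.122612, 14.258341], [5.260387, -7.110870]].
Δ = (0.9506, 0.9783), so (p, q)₂ = (2.1811, 0.1158).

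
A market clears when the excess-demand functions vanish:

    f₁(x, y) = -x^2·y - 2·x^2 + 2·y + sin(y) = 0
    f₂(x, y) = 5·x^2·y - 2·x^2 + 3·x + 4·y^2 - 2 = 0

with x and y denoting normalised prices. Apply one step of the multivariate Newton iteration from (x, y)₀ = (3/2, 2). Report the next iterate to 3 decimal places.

At (3/2, 2): F = (-4.09070, 36.500).
Jacobian J = [[-2·x·y - 4·x, -x^2 + cos(y) + 2], [10·x·y - 4·x + 3, 5·x^2 + 8·y]].
At the point, J = [[-12.000, -0.66615], [27.000, 27.250]] (det J = -309.01404).
Solving J·Δ = −F gives Δ = (-0.282, -1.060).
Then the next iterate is (x, y)₁ = (1.218, 0.940).

(1.218, 0.940)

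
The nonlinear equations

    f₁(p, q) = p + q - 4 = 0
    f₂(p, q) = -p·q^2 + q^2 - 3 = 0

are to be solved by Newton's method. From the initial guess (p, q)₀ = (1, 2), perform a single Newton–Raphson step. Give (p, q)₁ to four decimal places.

At (1, 2): F = (-1.0000, -3.0000).
Jacobian J = [[1, 1], [-q^2, -2·p·q + 2·q]].
At the point, J = [[1.0000, 1.0000], [-4.0000, 0.0000]] (det J = 4.0000).
Solving J·Δ = −F gives Δ = (-0.7500, 1.7500).
Then the next iterate is (p, q)₁ = (0.2500, 3.7500).

(0.2500, 3.7500)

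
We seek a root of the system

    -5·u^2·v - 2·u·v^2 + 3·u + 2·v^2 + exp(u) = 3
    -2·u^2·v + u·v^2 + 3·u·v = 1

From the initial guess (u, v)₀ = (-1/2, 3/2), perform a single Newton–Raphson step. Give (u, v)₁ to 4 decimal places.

At (-1/2, 3/2): F = (0.981531, -5.1250).
Jacobian J = [[-10·u·v - 2·v^2 + exp(u) + 3, -5·u^2 - 4·u·v + 4·v], [-4·u·v + v^2 + 3·v, -2·u^2 + 2·u·v + 3·u]].
At the point, J = [[6.606531, 7.7500], [9.7500, -3.5000]] (det J = -98.685357).
Solving J·Δ = −F gives Δ = (0.3677, -0.4401).
Then the next iterate is (u, v)₁ = (-0.1323, 1.0599).

(-0.1323, 1.0599)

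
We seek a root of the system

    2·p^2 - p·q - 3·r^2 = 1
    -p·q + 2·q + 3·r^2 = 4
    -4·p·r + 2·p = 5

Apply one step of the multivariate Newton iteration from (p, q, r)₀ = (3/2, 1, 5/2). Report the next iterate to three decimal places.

(0.026, -6.395, 1.632)

At (3/2, 1, 5/2): F = (-16.750, 15.250, -17.000).
Jacobian J = [[4·p - q, -p, -6·r], [-q, -p + 2, 6·r], [-4·r + 2, 0, -4·p]].
At the point, J = [[5.000, -1.500, -15.000], [-1.000, 0.500, 15.000], [-8.000, 0.000, -6.000]] (det J = 114.000).
Solving J·Δ = −F gives Δ = (-1.474, -7.395, -0.868).
Then the next iterate is (p, q, r)₁ = (0.026, -6.395, 1.632).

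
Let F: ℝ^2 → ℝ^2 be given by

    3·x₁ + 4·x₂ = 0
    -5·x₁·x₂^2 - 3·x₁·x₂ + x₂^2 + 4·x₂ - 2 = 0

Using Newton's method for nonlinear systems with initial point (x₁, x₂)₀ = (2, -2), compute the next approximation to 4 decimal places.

(1.5696, -1.1772)

At (2, -2): F = (-2.0000, -34.0000).
Jacobian J = [[3, 4], [-5·x₂^2 - 3·x₂, -10·x₁·x₂ - 3·x₁ + 2·x₂ + 4]].
At the point, J = [[3.0000, 4.0000], [-14.0000, 34.0000]] (det J = 158.0000).
Solving J·Δ = −F gives Δ = (-0.4304, 0.8228).
Then the next iterate is (x₁, x₂)₁ = (1.5696, -1.1772).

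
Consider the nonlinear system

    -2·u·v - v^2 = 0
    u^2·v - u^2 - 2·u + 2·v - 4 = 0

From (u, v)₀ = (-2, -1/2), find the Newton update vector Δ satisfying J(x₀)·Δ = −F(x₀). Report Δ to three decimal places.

(1.536, 0.143)

At (-2, -1/2): F = (-2.250, -7.000).
Jacobian J = [[-2·v, -2·u - 2·v], [2·u·v - 2·u - 2, u^2 + 2]].
At the point, J = [[1.000, 5.000], [4.000, 6.000]] (det J = -14.000).
Solving J·Δ = −F gives Δ = (1.536, 0.143).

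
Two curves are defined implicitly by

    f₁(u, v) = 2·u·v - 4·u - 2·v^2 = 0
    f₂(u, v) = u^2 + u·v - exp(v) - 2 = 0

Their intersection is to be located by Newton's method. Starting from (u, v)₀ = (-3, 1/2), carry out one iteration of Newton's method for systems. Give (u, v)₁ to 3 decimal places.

At (-3, 1/2): F = (8.500, 3.85128).
Jacobian J = [[2·v - 4, 2·u - 4·v], [2·u + v, u - exp(v)]].
At the point, J = [[-3.000, -8.000], [-5.500, -4.64872]] (det J = -30.05384).
Solving J·Δ = −F gives Δ = (-0.290, 1.171).
Then the next iterate is (u, v)₁ = (-3.290, 1.671).

(-3.290, 1.671)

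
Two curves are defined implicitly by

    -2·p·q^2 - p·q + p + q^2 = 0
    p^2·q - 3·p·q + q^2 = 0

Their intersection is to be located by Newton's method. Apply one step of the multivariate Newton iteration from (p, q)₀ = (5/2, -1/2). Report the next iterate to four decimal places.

(-7.5000, 4.3333)

At (5/2, -1/2): F = (2.7500, 0.8750).
Jacobian J = [[-2·q^2 - q + 1, -4·p·q - p + 2·q], [2·p·q - 3·q, p^2 - 3·p + 2·q]].
At the point, J = [[1.0000, 1.5000], [-1.0000, -2.2500]] (det J = -0.7500).
Solving J·Δ = −F gives Δ = (-10.0000, 4.8333).
Then the next iterate is (p, q)₁ = (-7.5000, 4.3333).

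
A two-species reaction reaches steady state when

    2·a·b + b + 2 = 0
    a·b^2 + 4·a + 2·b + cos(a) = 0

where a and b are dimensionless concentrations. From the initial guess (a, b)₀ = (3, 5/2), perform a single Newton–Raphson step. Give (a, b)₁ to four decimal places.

At (3, 5/2): F = (19.5000, 34.760008).
Jacobian J = [[2·b, 2·a + 1], [b^2 - sin(a) + 4, 2·a·b + 2]].
At the point, J = [[5.0000, 7.0000], [10.108880, 17.0000]] (det J = 14.237840).
Solving J·Δ = −F gives Δ = (-6.1934, 1.6381).
Then the next iterate is (a, b)₁ = (-3.1934, 4.1381).

(-3.1934, 4.1381)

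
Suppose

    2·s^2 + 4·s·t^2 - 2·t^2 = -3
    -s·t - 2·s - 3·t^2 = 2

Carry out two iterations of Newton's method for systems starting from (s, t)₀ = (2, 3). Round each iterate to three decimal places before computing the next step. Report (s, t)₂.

(2.118, -0.380)

At (2, 3): F = (65.000, -39.000).
Jacobian J = [[4·s + 4·t^2, 8·s·t - 4·t], [-t - 2, -s - 6·t]].
At the point, J = [[44.000, 36.000], [-5.000, -20.000]] (det J = -700.000).
Solving J·Δ = −F gives Δ = (0.149, -1.987).
Then the next iterate is (s, t)₁ = (2.149, 1.013).
Round to (2.149, 1.013) and repeat: F = (19.00501, -11.55344), J = [[12.70068, 13.36350], [-3.013, -8.227]].
Δ = (-0.031, -1.393), so (s, t)₂ = (2.118, -0.380).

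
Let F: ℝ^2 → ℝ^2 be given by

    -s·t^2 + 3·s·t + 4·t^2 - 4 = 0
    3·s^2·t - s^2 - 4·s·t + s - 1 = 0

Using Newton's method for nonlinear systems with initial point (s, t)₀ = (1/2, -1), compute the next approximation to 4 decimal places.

(0.0000, -1.0000)

At (1/2, -1): F = (-2.0000, 0.5000).
Jacobian J = [[-t^2 + 3·t, -2·s·t + 3·s + 8·t], [6·s·t - 2·s - 4·t + 1, 3·s^2 - 4·s]].
At the point, J = [[-4.0000, -5.5000], [1.0000, -1.2500]] (det J = 10.5000).
Solving J·Δ = −F gives Δ = (-0.5000, 0.0000).
Then the next iterate is (s, t)₁ = (0.0000, -1.0000).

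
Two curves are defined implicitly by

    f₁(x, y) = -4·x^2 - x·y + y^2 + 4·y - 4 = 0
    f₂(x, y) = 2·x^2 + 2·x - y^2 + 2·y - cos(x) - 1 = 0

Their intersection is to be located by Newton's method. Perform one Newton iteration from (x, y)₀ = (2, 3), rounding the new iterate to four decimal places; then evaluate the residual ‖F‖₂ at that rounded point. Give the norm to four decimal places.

At (2, 3): F = (-5.0000, 8.416147).
Jacobian J = [[-8·x - y, -x + 2·y + 4], [4·x + sin(x) + 2, -2·y + 2]].
At the point, J = [[-19.0000, 8.0000], [10.909297, -4.0000]] (det J = -11.274379).
Solving J·Δ = −F gives Δ = (-4.1979, -9.3451).
Then the next iterate is (x, y)₁ = (-2.1979, -6.3451).
Re-evaluating at (-2.1979, -6.3451): F = (-22.389059, -48.097963), so ‖F‖₂ = 53.0536.

53.0536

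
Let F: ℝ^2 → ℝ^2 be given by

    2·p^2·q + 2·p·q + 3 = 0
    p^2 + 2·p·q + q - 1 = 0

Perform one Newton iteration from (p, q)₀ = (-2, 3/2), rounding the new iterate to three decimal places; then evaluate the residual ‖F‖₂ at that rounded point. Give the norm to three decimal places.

At (-2, 3/2): F = (9.000, -1.500).
Jacobian J = [[4·p·q + 2·q, 2·p^2 + 2·p], [2·p + 2·q, 2·p + 1]].
At the point, J = [[-9.000, 4.000], [-1.000, -3.000]] (det J = 31.000).
Solving J·Δ = −F gives Δ = (0.677, -0.726).
Then the next iterate is (p, q)₁ = (-1.323, 0.774).
Re-evaluating at (-1.323, 0.774): F = (3.66151, -0.52368), so ‖F‖₂ = 3.699.

3.699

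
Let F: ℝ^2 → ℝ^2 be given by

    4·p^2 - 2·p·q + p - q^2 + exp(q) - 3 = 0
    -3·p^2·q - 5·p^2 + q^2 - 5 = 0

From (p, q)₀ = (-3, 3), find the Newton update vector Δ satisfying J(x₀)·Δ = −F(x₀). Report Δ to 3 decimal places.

(1.122, -1.322)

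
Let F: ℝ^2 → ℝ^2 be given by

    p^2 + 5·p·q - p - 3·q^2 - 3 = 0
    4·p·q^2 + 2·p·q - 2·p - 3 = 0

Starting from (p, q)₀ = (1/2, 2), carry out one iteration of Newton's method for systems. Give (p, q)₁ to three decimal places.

(0.635, 1.063)

At (1/2, 2): F = (-10.250, 6.000).
Jacobian J = [[2·p + 5·q - 1, 5·p - 6·q], [4·q^2 + 2·q - 2, 8·p·q + 2·p]].
At the point, J = [[10.000, -9.500], [18.000, 9.000]] (det J = 261.000).
Solving J·Δ = −F gives Δ = (0.135, -0.937).
Then the next iterate is (p, q)₁ = (0.635, 1.063).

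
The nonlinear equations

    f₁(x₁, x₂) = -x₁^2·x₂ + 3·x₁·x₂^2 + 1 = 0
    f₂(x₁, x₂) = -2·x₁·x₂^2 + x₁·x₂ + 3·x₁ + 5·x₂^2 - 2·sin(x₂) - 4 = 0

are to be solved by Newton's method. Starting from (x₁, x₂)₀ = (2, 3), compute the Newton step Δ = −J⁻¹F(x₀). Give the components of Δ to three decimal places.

(0.198, -1.437)

At (2, 3): F = (43.000, 16.71776).
Jacobian J = [[-2·x₁·x₂ + 3·x₂^2, -x₁^2 + 6·x₁·x₂], [-2·x₂^2 + x₂ + 3, -4·x₁·x₂ + x₁ + 10·x₂ - 2·cos(x₂)]].
At the point, J = [[15.000, 32.000], [-12.000, 9.97998]] (det J = 533.69977).
Solving J·Δ = −F gives Δ = (0.198, -1.437).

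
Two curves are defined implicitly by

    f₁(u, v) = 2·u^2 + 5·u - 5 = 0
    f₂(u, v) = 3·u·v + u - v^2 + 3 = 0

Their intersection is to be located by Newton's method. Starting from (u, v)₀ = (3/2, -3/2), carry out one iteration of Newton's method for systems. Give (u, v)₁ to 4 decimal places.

At (3/2, -3/2): F = (7.0000, -4.5000).
Jacobian J = [[4·u + 5, 0], [3·v + 1, 3·u - 2·v]].
At the point, J = [[11.0000, 0.0000], [-3.5000, 7.5000]] (det J = 82.5000).
Solving J·Δ = −F gives Δ = (-0.6364, 0.3030).
Then the next iterate is (u, v)₁ = (0.8636, -1.1970).

(0.8636, -1.1970)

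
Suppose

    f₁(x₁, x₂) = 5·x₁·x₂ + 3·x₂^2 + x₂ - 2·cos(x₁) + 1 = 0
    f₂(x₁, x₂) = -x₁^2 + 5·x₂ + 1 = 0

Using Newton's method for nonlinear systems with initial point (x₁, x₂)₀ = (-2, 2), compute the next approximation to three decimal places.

(-0.553, -0.558)

At (-2, 2): F = (-4.16771, 7.000).
Jacobian J = [[5·x₂ + 2·sin(x₁), 5·x₁ + 6·x₂ + 1], [-2·x₁, 5]].
At the point, J = [[8.18141, 3.000], [4.000, 5.000]] (det J = 28.90703).
Solving J·Δ = −F gives Δ = (1.447, -2.558).
Then the next iterate is (x₁, x₂)₁ = (-0.553, -0.558).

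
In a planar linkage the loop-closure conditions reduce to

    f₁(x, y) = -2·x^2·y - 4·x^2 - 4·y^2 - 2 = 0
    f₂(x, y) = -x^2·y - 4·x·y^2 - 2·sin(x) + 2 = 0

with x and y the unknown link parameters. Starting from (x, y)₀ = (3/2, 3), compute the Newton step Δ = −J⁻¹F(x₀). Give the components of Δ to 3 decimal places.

(4.193, -6.536)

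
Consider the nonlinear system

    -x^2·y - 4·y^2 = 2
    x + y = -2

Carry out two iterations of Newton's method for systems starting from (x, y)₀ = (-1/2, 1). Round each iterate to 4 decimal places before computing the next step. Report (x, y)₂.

At (-1/2, 1): F = (-6.2500, 2.5000).
Jacobian J = [[-2·x·y, -x^2 - 8·y], [1, 1]].
At the point, J = [[1.0000, -8.2500], [1.0000, 1.0000]] (det J = 9.2500).
Solving J·Δ = −F gives Δ = (-1.5541, -0.9459).
Then the next iterate is (x, y)₁ = (-2.0541, 0.0541).
Round to (-2.0541, 0.0541) and repeat: F = (-2.239973, 0.0000), J = [[0.222254, -4.652127], [1.0000, 1.0000]].
Δ = (0.4595, -0.4595), so (x, y)₂ = (-1.5946, -0.4054).

(-1.5946, -0.4054)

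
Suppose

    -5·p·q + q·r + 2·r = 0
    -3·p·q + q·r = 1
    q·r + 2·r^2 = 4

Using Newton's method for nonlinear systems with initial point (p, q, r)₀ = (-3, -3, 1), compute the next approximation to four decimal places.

(-5.8333, 2.5000, 0.5000)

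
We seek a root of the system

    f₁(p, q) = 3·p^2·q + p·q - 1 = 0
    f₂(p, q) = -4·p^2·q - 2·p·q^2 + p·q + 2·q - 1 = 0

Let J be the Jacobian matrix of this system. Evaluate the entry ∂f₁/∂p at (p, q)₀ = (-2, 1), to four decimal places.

∂f₁/∂p = 6·p·q + q.
At (-2, 1) this is -11.0000.

-11.0000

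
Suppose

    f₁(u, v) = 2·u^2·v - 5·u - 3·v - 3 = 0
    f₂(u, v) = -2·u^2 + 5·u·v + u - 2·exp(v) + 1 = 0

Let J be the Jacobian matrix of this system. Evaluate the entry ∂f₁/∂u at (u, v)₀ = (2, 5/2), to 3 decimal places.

∂f₁/∂u = 4·u·v - 5.
At (2, 5/2) this is 15.000.

15.000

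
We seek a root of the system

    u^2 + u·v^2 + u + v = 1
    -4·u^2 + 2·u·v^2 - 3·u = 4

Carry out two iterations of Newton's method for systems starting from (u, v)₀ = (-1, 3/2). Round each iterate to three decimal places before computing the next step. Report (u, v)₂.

At (-1, 3/2): F = (-1.750, -9.500).
Jacobian J = [[2·u + v^2 + 1, 2·u·v + 1], [-8·u + 2·v^2 - 3, 4·u·v]].
At the point, J = [[1.250, -2.000], [9.500, -6.000]] (det J = 11.500).
Solving J·Δ = −F gives Δ = (0.739, -0.413).
Then the next iterate is (u, v)₁ = (-0.261, 1.087).
Round to (-0.261, 1.087) and repeat: F = (-0.41427, -4.10626), J = [[1.65957, 0.43259], [1.45114, -1.13483]].
Δ = (0.895, -2.474), so (u, v)₂ = (0.634, -1.387).

(0.634, -1.387)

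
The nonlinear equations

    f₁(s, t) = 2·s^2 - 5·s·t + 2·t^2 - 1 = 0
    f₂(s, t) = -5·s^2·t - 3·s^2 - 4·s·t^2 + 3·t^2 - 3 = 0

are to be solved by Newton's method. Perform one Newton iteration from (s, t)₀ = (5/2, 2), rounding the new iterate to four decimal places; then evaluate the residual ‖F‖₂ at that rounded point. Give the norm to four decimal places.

33.8303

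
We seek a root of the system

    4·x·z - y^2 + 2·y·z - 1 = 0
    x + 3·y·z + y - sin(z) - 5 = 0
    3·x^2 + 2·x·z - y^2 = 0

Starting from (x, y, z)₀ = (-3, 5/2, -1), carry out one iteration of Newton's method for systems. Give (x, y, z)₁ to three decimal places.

At (-3, 5/2, -1): F = (-0.250, -12.15853, 26.750).
Jacobian J = [[4·z, -2·y + 2·z, 4·x + 2·y], [1, 3·z + 1, 3·y - cos(z)], [6·x + 2·z, -2·y, 2·x]].
At the point, J = [[-4.000, -7.000, -7.000], [1.000, -2.000, 6.95970], [-20.000, -5.000, -6.000]] (det J = 1060.16372).
Solving J·Δ = −F gives Δ = (1.513, -1.888, 0.987).
Then the next iterate is (x, y, z)₁ = (-1.487, 0.612, -0.013).

(-1.487, 0.612, -0.013)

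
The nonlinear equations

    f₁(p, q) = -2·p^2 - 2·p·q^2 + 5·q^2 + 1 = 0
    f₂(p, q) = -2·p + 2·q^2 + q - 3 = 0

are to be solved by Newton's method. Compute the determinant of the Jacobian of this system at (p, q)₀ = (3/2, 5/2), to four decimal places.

J = [[-4·p - 2·q^2, -4·p·q + 10·q], [-2, 4·q + 1]].
At the point, J = [[-18.5000, 10.0000], [-2.0000, 11.0000]].
det J = -183.5000.

-183.5000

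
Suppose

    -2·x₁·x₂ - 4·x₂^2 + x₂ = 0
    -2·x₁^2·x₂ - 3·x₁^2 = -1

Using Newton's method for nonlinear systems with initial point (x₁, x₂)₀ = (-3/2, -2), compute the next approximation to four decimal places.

(-2.5238, -0.5952)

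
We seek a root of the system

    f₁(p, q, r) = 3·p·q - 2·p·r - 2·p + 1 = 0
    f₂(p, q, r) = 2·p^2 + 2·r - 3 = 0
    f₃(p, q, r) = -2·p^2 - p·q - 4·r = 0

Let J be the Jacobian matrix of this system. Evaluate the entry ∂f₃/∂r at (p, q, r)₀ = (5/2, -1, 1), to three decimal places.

∂f₃/∂r = -4.
At (5/2, -1, 1) this is -4.000.

-4.000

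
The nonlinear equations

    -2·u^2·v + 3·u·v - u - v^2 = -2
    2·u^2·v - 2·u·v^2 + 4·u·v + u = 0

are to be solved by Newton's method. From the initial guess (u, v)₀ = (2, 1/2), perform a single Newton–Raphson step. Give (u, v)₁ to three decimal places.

(2.533, -0.539)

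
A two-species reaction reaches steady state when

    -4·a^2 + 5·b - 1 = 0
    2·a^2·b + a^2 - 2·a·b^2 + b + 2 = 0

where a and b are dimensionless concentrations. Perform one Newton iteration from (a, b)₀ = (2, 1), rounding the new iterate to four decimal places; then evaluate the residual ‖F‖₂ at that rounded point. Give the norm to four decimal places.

At (2, 1): F = (-12.0000, 11.0000).
Jacobian J = [[-8·a, 5], [4·a·b + 2·a - 2·b^2, 2·a^2 - 4·a·b + 1]].
At the point, J = [[-16.0000, 5.0000], [10.0000, 1.0000]] (det J = -66.0000).
Solving J·Δ = −F gives Δ = (-1.0152, -0.8485).
Then the next iterate is (a, b)₁ = (0.9848, 0.1515).
Re-evaluating at (0.9848, 0.1515): F = (-4.121824, 3.369983), so ‖F‖₂ = 5.3241.

5.3241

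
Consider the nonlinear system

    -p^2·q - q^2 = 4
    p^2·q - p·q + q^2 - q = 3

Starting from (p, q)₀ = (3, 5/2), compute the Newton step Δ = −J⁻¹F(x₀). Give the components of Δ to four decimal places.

At (3, 5/2): F = (-32.7500, 15.7500).
Jacobian J = [[-2·p·q, -p^2 - 2·q], [2·p·q - q, p^2 - p + 2·q - 1]].
At the point, J = [[-15.0000, -14.0000], [12.5000, 10.0000]] (det J = 25.0000).
Solving J·Δ = −F gives Δ = (4.2800, -6.9250).

(4.2800, -6.9250)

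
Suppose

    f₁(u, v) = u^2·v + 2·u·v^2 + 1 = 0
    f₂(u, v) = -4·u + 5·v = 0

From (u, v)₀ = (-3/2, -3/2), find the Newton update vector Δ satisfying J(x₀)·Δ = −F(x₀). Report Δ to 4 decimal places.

At (-3/2, -3/2): F = (-9.1250, -1.5000).
Jacobian J = [[2·u·v + 2·v^2, u^2 + 4·u·v], [-4, 5]].
At the point, J = [[9.0000, 11.2500], [-4.0000, 5.0000]] (det J = 90.0000).
Solving J·Δ = −F gives Δ = (0.3194, 0.5556).

(0.3194, 0.5556)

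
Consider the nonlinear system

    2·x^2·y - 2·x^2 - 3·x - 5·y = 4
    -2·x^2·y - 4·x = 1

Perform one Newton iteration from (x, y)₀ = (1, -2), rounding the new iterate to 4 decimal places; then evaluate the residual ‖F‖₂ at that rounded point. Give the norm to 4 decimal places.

At (1, -2): F = (-3.0000, -1.0000).
Jacobian J = [[4·x·y - 4·x - 3, 2·x^2 - 5], [-4·x·y - 4, -2·x^2]].
At the point, J = [[-15.0000, -3.0000], [4.0000, -2.0000]] (det J = 42.0000).
Solving J·Δ = −F gives Δ = (-0.0714, -0.6429).
Then the next iterate is (x, y)₁ = (0.9286, -2.6429).
Re-evaluating at (0.9286, -2.6429): F = (0.146170, -0.156465), so ‖F‖₂ = 0.2141.

0.2141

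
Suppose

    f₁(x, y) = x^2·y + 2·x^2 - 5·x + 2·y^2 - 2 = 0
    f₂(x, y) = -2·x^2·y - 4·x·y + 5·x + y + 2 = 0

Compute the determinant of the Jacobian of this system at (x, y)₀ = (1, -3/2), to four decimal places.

105.0000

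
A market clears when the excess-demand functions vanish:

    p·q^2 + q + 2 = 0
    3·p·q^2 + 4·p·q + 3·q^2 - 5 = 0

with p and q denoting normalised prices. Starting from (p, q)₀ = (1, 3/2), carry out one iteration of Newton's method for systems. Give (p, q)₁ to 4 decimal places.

(46.6667, -25.6250)

At (1, 3/2): F = (5.7500, 14.5000).
Jacobian J = [[q^2, 2·p·q + 1], [3·q^2 + 4·q, 6·p·q + 4·p + 6·q]].
At the point, J = [[2.2500, 4.0000], [12.7500, 22.0000]] (det J = -1.5000).
Solving J·Δ = −F gives Δ = (45.6667, -27.1250).
Then the next iterate is (p, q)₁ = (46.6667, -25.6250).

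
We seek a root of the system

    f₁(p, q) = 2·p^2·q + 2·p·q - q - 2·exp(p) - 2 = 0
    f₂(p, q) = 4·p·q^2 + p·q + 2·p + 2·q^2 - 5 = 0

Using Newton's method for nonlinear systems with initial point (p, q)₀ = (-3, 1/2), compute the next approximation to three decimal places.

(-7.346, -1.824)

At (-3, 1/2): F = (3.40043, -15.000).
Jacobian J = [[4·p·q + 2·q - 2·exp(p), 2·p^2 + 2·p - 1], [4·q^2 + q + 2, 8·p·q + p + 4·q]].
At the point, J = [[-5.09957, 11.000], [3.500, -13.000]] (det J = 27.79446).
Solving J·Δ = −F gives Δ = (-4.346, -2.324).
Then the next iterate is (p, q)₁ = (-7.346, -1.824).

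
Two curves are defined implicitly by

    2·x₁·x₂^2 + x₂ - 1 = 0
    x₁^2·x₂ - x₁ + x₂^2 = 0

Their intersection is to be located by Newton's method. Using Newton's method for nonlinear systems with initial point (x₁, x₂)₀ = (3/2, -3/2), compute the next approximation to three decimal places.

(0.989, -1.256)

At (3/2, -3/2): F = (4.250, -2.625).
Jacobian J = [[2·x₂^2, 4·x₁·x₂ + 1], [2·x₁·x₂ - 1, x₁^2 + 2·x₂]].
At the point, J = [[4.500, -8.000], [-5.500, -0.750]] (det J = -47.375).
Solving J·Δ = −F gives Δ = (-0.511, 0.244).
Then the next iterate is (x₁, x₂)₁ = (0.989, -1.256).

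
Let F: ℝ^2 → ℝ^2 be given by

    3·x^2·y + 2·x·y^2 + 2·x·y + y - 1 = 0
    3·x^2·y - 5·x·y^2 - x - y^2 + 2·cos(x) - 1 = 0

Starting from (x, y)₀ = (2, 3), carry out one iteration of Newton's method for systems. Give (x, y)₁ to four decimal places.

At (2, 3): F = (86.0000, -66.832294).
Jacobian J = [[6·x·y + 2·y^2 + 2·y, 3·x^2 + 4·x·y + 2·x + 1], [6·x·y - 5·y^2 - 2·sin(x) - 1, 3·x^2 - 10·x·y - 2·y]].
At the point, J = [[60.0000, 41.0000], [-11.818595, -54.0000]] (det J = -2755.437611).
Solving J·Δ = −F gives Δ = (-0.6910, -1.0864).
Then the next iterate is (x, y)₁ = (1.3090, 1.9136).

(1.3090, 1.9136)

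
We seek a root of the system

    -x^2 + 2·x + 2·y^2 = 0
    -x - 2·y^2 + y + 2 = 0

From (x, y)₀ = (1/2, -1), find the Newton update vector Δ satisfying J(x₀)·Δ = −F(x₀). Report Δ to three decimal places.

At (1/2, -1): F = (2.750, -1.500).
Jacobian J = [[-2·x + 2, 4·y], [-1, -4·y + 1]].
At the point, J = [[1.000, -4.000], [-1.000, 5.000]] (det J = 1.000).
Solving J·Δ = −F gives Δ = (-7.750, -1.250).

(-7.750, -1.250)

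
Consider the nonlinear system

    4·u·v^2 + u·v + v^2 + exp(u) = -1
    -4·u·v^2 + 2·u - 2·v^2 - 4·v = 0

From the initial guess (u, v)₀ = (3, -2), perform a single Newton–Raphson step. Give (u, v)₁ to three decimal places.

(1.683, -1.547)

At (3, -2): F = (67.08554, -42.000).
Jacobian J = [[4·v^2 + v + exp(u), 8·u·v + u + 2·v], [-4·v^2 + 2, -8·u·v - 4·v - 4]].
At the point, J = [[34.08554, -49.000], [-14.000, 52.000]] (det J = 1086.44792).
Solving J·Δ = −F gives Δ = (-1.317, 0.453).
Then the next iterate is (u, v)₁ = (1.683, -1.547).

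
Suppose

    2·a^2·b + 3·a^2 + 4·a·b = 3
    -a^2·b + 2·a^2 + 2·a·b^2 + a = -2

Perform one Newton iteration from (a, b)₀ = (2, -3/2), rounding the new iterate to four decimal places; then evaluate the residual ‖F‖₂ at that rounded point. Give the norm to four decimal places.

At (2, -3/2): F = (-15.0000, 27.0000).
Jacobian J = [[4·a·b + 6·a + 4·b, 2·a^2 + 4·a], [-2·a·b + 4·a + 2·b^2 + 1, -a^2 + 4·a·b]].
At the point, J = [[-6.0000, 16.0000], [19.5000, -16.0000]] (det J = -216.0000).
Solving J·Δ = −F gives Δ = (-0.8889, 0.6042).
Then the next iterate is (a, b)₁ = (1.1111, -0.8958).
Re-evaluating at (1.1111, -0.8958): F = (-5.489472, 8.469312), so ‖F‖₂ = 10.0927.

10.0927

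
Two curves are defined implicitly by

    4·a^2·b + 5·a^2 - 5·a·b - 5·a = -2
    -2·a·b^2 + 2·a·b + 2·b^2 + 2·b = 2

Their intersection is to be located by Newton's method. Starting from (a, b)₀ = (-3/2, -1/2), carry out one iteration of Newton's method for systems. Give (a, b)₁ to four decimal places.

(-0.7440, -0.7307)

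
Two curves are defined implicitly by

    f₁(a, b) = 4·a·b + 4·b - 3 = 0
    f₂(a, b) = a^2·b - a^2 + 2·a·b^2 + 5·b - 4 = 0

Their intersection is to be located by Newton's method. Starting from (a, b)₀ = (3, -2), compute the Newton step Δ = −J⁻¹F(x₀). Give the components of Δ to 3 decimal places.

(-2.592, 0.892)

At (3, -2): F = (-35.000, -17.000).
Jacobian J = [[4·b, 4·a + 4], [2·a·b - 2·a + 2·b^2, a^2 + 4·a·b + 5]].
At the point, J = [[-8.000, 16.000], [-10.000, -10.000]] (det J = 240.000).
Solving J·Δ = −F gives Δ = (-2.592, 0.892).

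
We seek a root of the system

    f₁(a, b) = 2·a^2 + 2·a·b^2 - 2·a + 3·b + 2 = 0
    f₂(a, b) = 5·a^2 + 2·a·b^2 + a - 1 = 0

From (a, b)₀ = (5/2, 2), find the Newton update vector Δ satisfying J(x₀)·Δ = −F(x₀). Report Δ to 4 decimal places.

At (5/2, 2): F = (35.5000, 52.7500).
Jacobian J = [[4·a + 2·b^2 - 2, 4·a·b + 3], [10·a + 2·b^2 + 1, 4·a·b]].
At the point, J = [[16.0000, 23.0000], [34.0000, 20.0000]] (det J = -462.0000).
Solving J·Δ = −F gives Δ = (-1.0893, -0.7857).

(-1.0893, -0.7857)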